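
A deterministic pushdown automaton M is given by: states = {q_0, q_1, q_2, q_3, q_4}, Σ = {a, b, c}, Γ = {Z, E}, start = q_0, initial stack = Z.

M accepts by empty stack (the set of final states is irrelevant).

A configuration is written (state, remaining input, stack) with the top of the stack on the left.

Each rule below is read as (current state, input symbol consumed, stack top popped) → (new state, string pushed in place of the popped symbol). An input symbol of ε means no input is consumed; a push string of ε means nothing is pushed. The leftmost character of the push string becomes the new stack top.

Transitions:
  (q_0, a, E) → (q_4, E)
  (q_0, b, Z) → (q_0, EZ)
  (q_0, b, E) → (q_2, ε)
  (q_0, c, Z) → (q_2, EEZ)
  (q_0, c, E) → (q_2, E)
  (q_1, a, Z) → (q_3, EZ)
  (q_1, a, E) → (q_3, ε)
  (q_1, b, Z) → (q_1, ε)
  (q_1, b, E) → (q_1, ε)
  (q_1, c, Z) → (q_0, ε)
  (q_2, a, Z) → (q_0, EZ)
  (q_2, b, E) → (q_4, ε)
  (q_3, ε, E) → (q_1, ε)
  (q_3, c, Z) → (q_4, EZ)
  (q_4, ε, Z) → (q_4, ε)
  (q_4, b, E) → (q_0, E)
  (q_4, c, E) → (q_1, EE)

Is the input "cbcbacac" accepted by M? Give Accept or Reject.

(q_0, cbcbacac, Z)
  read c, top Z: go to q_2, push EEZ → (q_2, bcbacac, EEZ)
  read b, top E: go to q_4, push ε → (q_4, cbacac, EZ)
  read c, top E: go to q_1, push EE → (q_1, bacac, EEZ)
  read b, top E: go to q_1, push ε → (q_1, acac, EZ)
  read a, top E: go to q_3, push ε → (q_3, cac, Z)
  read c, top Z: go to q_4, push EZ → (q_4, ac, EZ)
No transition applies at (q_4, ac, EZ); input not fully consumed.

Reject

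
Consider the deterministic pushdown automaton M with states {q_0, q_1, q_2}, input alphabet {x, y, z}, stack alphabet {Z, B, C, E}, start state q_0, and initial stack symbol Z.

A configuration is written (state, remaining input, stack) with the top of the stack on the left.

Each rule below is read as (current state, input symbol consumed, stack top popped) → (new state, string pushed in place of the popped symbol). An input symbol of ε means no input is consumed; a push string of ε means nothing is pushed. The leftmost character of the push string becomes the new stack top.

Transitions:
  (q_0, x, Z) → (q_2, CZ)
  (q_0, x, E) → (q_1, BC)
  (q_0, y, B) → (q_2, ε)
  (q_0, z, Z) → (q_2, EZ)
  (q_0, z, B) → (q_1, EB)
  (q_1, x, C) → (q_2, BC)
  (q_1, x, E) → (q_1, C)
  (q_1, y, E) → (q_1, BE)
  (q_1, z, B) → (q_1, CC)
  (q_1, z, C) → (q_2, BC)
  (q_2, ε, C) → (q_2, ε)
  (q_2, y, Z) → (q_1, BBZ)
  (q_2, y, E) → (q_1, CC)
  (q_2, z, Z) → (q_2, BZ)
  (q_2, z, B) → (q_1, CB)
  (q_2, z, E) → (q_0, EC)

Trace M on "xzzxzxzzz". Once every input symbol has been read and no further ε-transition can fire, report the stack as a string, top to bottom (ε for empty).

CBCBCBCBZ

(q_0, xzzxzxzzz, Z) ⊢ (q_2, zzxzxzzz, CZ) ⊢ (q_2, zzxzxzzz, Z) ⊢ (q_2, zxzxzzz, BZ) ⊢ (q_1, xzxzzz, CBZ) ⊢ (q_2, zxzzz, BCBZ) ⊢ (q_1, xzzz, CBCBZ) ⊢ (q_2, zzz, BCBCBZ) ⊢ (q_1, zz, CBCBCBZ) ⊢ (q_2, z, BCBCBCBZ) ⊢ (q_1, ε, CBCBCBCBZ)
All input consumed in state q_1 with stack CBCBCBCBZ.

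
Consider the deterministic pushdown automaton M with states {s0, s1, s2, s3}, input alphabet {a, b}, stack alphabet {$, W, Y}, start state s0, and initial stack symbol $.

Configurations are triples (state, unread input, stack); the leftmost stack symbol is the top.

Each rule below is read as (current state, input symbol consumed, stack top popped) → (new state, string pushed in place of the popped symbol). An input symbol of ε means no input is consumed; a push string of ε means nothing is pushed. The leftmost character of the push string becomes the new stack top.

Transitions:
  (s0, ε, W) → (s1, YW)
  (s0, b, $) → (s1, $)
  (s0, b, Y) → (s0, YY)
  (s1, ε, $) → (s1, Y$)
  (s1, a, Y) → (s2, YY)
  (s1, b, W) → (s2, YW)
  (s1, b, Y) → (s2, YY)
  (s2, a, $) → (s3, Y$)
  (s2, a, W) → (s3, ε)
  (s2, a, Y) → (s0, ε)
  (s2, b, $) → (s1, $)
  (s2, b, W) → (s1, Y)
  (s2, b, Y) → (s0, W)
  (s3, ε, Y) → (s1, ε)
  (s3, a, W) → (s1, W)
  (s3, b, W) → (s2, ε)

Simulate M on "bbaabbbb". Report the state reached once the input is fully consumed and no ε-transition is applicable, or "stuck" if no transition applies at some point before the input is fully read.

(s0, bbaabbbb, $) ⊢ (s1, baabbbb, $) ⊢ (s1, baabbbb, Y$) ⊢ (s2, aabbbb, YY$) ⊢ (s0, abbbb, Y$)
No transition for (s0, a, top Y); M blocks with input abbbb remaining.

stuck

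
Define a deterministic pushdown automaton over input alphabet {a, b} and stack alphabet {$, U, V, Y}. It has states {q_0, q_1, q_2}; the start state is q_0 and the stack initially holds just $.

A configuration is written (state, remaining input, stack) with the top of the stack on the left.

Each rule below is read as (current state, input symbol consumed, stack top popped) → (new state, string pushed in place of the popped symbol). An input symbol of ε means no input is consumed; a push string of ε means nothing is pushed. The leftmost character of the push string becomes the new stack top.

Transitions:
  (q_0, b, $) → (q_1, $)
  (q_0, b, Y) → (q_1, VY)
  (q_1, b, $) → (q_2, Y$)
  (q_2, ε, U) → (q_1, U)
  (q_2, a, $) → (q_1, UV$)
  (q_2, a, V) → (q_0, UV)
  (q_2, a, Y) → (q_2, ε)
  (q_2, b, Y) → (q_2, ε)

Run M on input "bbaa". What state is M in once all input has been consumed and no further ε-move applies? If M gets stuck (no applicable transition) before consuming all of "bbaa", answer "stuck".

q_1

(q_0, bbaa, $) ⊢ (q_1, baa, $) ⊢ (q_2, aa, Y$) ⊢ (q_2, a, $) ⊢ (q_1, ε, UV$)
All input consumed; M is in state q_1.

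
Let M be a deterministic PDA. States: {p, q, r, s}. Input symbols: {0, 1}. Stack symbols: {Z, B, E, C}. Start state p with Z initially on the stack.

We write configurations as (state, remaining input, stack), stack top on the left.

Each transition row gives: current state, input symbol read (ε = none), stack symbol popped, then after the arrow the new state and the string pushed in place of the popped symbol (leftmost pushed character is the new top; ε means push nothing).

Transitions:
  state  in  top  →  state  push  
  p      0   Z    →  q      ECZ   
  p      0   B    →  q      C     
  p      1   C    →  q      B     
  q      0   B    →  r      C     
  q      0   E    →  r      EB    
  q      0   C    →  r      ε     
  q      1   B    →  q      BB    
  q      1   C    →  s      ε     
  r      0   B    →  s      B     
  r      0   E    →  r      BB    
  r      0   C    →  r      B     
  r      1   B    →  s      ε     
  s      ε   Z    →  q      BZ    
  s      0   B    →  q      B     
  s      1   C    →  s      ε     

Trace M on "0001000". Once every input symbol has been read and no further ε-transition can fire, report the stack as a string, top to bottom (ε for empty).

BBCZ

(p, 0001000, Z)
  read 0, top Z: go to q, push ECZ → (q, 001000, ECZ)
  read 0, top E: go to r, push EB → (r, 01000, EBCZ)
  read 0, top E: go to r, push BB → (r, 1000, BBBCZ)
  read 1, top B: go to s, push ε → (s, 000, BBCZ)
  read 0, top B: go to q, push B → (q, 00, BBCZ)
  read 0, top B: go to r, push C → (r, 0, CBCZ)
  read 0, top C: go to r, push B → (r, ε, BBCZ)
All input consumed in state r with stack BBCZ.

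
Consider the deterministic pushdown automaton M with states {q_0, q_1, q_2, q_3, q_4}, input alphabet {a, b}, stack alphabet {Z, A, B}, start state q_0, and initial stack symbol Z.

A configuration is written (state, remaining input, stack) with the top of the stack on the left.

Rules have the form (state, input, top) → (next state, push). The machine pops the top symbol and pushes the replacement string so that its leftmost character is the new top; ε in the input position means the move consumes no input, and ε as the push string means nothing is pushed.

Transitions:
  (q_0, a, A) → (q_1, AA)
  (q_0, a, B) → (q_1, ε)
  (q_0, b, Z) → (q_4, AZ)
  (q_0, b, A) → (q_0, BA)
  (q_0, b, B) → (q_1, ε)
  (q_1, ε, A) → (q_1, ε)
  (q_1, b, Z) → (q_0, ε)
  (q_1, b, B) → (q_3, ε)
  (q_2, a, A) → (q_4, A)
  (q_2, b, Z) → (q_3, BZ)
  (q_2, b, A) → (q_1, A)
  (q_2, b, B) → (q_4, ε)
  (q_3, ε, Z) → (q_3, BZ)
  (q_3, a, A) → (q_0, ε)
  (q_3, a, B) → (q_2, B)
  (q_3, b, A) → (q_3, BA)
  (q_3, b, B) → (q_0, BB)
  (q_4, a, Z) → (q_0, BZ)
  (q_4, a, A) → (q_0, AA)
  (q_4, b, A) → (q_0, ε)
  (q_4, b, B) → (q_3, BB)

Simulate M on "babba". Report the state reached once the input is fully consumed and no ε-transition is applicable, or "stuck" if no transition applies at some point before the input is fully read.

stuck

(q_0, babba, Z)
  read b, top Z: go to q_4, push AZ → (q_4, abba, AZ)
  read a, top A: go to q_0, push AA → (q_0, bba, AAZ)
  read b, top A: go to q_0, push BA → (q_0, ba, BAAZ)
  read b, top B: go to q_1, push ε → (q_1, a, AAZ)
  ε-move, top A: go to q_1, push ε → (q_1, a, AZ)
  ε-move, top A: go to q_1, push ε → (q_1, a, Z)
No transition for (q_1, a, top Z); M blocks with input a remaining.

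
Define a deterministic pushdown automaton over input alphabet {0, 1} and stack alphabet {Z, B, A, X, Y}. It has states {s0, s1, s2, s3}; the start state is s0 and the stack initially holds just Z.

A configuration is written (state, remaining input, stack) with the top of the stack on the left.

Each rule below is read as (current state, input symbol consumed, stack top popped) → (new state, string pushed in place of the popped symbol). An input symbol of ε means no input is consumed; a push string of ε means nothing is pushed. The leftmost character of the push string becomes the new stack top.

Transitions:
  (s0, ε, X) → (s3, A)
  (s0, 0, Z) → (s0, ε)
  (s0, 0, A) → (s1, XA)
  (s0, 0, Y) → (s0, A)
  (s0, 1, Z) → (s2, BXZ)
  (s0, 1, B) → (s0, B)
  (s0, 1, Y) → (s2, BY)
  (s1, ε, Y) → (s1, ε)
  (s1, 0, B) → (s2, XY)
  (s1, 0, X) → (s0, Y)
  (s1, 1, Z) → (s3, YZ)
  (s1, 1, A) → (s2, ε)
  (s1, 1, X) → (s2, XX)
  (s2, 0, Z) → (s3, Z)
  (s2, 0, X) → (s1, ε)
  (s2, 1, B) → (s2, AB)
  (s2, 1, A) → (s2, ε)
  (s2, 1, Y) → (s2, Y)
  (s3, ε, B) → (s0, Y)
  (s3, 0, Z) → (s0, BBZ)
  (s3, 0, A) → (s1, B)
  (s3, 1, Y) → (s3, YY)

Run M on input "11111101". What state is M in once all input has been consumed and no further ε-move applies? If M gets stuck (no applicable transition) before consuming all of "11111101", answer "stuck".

stuck

(s0, 11111101, Z)
  read 1, top Z: go to s2, push BXZ → (s2, 1111101, BXZ)
  read 1, top B: go to s2, push AB → (s2, 111101, ABXZ)
  read 1, top A: go to s2, push ε → (s2, 11101, BXZ)
  read 1, top B: go to s2, push AB → (s2, 1101, ABXZ)
  read 1, top A: go to s2, push ε → (s2, 101, BXZ)
  read 1, top B: go to s2, push AB → (s2, 01, ABXZ)
No transition for (s2, 0, top A); M blocks with input 01 remaining.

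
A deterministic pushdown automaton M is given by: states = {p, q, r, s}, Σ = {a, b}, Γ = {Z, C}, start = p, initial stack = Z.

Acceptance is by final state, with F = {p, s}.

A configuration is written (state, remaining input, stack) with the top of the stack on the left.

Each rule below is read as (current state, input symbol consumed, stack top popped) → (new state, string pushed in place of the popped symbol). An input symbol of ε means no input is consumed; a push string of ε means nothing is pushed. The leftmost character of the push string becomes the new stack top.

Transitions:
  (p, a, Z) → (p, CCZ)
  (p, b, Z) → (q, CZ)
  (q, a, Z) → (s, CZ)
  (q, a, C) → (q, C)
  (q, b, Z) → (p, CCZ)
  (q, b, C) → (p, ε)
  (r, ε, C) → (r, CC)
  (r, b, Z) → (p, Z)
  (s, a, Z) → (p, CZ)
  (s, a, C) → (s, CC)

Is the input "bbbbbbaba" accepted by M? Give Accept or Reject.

Reject

(p, bbbbbbaba, Z)
  read b, top Z: go to q, push CZ → (q, bbbbbaba, CZ)
  read b, top C: go to p, push ε → (p, bbbbaba, Z)
  read b, top Z: go to q, push CZ → (q, bbbaba, CZ)
  read b, top C: go to p, push ε → (p, bbaba, Z)
  read b, top Z: go to q, push CZ → (q, baba, CZ)
  read b, top C: go to p, push ε → (p, aba, Z)
  read a, top Z: go to p, push CCZ → (p, ba, CCZ)
No transition applies at (p, ba, CCZ); input not fully consumed.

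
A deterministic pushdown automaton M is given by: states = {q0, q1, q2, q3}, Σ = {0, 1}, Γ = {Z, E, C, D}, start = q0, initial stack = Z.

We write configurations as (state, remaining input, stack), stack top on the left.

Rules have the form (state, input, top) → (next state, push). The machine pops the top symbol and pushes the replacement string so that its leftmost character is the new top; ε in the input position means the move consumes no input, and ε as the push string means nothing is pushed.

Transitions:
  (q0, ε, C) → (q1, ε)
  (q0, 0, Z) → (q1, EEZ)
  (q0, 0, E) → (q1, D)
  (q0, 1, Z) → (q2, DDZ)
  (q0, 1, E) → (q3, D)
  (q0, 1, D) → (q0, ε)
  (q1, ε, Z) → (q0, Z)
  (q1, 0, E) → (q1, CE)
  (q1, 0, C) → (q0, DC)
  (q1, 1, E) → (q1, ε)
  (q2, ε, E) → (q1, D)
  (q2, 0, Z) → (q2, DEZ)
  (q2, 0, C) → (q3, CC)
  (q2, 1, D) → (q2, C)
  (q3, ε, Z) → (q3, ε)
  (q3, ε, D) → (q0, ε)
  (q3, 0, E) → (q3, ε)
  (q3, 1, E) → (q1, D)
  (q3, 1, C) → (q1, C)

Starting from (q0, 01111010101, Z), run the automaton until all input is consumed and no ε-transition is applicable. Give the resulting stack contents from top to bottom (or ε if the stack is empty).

(q0, 01111010101, Z)
  read 0, top Z: go to q1, push EEZ → (q1, 1111010101, EEZ)
  read 1, top E: go to q1, push ε → (q1, 111010101, EZ)
  read 1, top E: go to q1, push ε → (q1, 11010101, Z)
  ε-move, top Z: go to q0, push Z → (q0, 11010101, Z)
  read 1, top Z: go to q2, push DDZ → (q2, 1010101, DDZ)
  read 1, top D: go to q2, push C → (q2, 010101, CDZ)
  read 0, top C: go to q3, push CC → (q3, 10101, CCDZ)
  read 1, top C: go to q1, push C → (q1, 0101, CCDZ)
  read 0, top C: go to q0, push DC → (q0, 101, DCCDZ)
  read 1, top D: go to q0, push ε → (q0, 01, CCDZ)
  ε-move, top C: go to q1, push ε → (q1, 01, CDZ)
  read 0, top C: go to q0, push DC → (q0, 1, DCDZ)
  read 1, top D: go to q0, push ε → (q0, ε, CDZ)
  ε-move, top C: go to q1, push ε → (q1, ε, DZ)
All input consumed in state q1 with stack DZ.

DZ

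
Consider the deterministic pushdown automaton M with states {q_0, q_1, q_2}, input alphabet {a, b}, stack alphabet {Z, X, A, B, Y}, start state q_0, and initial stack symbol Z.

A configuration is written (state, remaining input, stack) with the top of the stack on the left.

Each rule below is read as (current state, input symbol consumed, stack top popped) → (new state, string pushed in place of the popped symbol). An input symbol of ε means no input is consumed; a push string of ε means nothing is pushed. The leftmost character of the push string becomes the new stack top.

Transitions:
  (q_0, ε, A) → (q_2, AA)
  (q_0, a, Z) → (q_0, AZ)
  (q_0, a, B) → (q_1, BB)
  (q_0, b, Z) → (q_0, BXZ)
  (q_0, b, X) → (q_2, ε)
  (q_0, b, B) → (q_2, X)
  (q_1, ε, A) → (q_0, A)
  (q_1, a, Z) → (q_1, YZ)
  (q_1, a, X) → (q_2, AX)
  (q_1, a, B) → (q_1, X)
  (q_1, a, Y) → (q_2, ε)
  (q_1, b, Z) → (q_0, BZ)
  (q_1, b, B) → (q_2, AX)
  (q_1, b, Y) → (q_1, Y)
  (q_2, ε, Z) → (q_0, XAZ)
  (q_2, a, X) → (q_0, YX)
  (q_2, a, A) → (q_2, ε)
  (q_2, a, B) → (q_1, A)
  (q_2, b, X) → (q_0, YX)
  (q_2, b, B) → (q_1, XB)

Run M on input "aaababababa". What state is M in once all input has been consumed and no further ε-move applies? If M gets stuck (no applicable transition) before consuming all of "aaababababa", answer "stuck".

(q_0, aaababababa, Z) ⊢ (q_0, aababababa, AZ) ⊢ (q_2, aababababa, AAZ) ⊢ (q_2, ababababa, AZ) ⊢ (q_2, babababa, Z) ⊢ (q_0, babababa, XAZ) ⊢ (q_2, abababa, AZ) ⊢ (q_2, bababa, Z) ⊢ (q_0, bababa, XAZ) ⊢ (q_2, ababa, AZ) ⊢ (q_2, baba, Z) ⊢ (q_0, baba, XAZ) ⊢ (q_2, aba, AZ) ⊢ (q_2, ba, Z) ⊢ (q_0, ba, XAZ) ⊢ (q_2, a, AZ) ⊢ (q_2, ε, Z) ⊢ (q_0, ε, XAZ)
All input consumed; M is in state q_0.

q_0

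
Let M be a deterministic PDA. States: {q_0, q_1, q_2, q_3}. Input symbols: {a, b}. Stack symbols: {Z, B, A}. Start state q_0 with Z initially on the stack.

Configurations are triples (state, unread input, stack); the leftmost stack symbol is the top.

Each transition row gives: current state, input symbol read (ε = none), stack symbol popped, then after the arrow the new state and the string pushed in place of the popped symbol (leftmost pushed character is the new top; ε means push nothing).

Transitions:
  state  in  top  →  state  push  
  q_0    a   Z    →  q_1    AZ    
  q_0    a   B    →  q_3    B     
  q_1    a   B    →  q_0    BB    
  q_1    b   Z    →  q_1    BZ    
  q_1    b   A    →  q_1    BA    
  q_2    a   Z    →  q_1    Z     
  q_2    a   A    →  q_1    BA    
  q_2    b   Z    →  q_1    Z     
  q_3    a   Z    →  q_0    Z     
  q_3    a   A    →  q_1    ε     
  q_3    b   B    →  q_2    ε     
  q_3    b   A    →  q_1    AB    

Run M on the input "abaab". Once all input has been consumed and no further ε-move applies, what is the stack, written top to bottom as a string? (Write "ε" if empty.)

BAZ

(q_0, abaab, Z) ⊢ (q_1, baab, AZ) ⊢ (q_1, aab, BAZ) ⊢ (q_0, ab, BBAZ) ⊢ (q_3, b, BBAZ) ⊢ (q_2, ε, BAZ)
All input consumed in state q_2 with stack BAZ.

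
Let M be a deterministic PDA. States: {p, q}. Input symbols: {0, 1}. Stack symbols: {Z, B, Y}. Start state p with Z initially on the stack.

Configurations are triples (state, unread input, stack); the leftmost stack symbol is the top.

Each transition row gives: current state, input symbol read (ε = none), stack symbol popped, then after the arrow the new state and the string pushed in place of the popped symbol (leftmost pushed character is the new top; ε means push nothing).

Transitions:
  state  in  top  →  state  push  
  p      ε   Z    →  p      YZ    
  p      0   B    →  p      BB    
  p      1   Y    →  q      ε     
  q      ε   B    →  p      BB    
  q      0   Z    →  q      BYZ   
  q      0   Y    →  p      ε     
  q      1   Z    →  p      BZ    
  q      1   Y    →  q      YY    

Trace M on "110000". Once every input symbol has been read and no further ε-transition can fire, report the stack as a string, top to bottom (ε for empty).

BBBBBZ

(p, 110000, Z) ⊢ (p, 110000, YZ) ⊢ (q, 10000, Z) ⊢ (p, 0000, BZ) ⊢ (p, 000, BBZ) ⊢ (p, 00, BBBZ) ⊢ (p, 0, BBBBZ) ⊢ (p, ε, BBBBBZ)
All input consumed in state p with stack BBBBBZ.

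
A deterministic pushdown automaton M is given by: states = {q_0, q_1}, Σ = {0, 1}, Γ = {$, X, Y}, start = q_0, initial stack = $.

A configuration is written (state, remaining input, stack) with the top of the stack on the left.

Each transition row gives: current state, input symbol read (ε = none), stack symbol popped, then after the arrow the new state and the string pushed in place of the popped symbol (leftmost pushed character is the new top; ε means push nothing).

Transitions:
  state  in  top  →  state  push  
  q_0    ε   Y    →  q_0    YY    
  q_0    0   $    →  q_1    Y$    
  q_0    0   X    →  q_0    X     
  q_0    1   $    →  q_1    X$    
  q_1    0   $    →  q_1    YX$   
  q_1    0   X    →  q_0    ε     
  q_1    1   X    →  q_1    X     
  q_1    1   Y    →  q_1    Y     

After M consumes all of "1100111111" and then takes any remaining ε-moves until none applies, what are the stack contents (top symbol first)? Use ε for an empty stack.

Y$

(q_0, 1100111111, $) ⊢ (q_1, 100111111, X$) ⊢ (q_1, 00111111, X$) ⊢ (q_0, 0111111, $) ⊢ (q_1, 111111, Y$) ⊢ (q_1, 11111, Y$) ⊢ (q_1, 1111, Y$) ⊢ (q_1, 111, Y$) ⊢ (q_1, 11, Y$) ⊢ (q_1, 1, Y$) ⊢ (q_1, ε, Y$)
All input consumed in state q_1 with stack Y$.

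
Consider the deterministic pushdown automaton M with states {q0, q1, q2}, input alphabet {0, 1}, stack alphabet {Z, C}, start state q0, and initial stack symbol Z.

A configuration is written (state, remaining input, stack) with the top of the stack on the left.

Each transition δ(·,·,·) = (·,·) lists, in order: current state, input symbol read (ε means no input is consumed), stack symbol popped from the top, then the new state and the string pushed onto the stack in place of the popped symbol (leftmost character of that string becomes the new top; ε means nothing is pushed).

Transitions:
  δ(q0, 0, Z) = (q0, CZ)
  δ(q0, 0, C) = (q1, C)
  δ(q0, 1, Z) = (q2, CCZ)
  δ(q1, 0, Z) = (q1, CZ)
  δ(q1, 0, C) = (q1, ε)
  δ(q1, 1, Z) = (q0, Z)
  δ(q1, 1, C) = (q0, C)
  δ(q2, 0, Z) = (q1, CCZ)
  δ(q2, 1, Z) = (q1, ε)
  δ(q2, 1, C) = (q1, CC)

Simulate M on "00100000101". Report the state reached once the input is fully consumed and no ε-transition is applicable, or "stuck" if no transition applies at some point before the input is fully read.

q0

(q0, 00100000101, Z)
  read 0, top Z: go to q0, push CZ → (q0, 0100000101, CZ)
  read 0, top C: go to q1, push C → (q1, 100000101, CZ)
  read 1, top C: go to q0, push C → (q0, 00000101, CZ)
  read 0, top C: go to q1, push C → (q1, 0000101, CZ)
  read 0, top C: go to q1, push ε → (q1, 000101, Z)
  read 0, top Z: go to q1, push CZ → (q1, 00101, CZ)
  read 0, top C: go to q1, push ε → (q1, 0101, Z)
  read 0, top Z: go to q1, push CZ → (q1, 101, CZ)
  read 1, top C: go to q0, push C → (q0, 01, CZ)
  read 0, top C: go to q1, push C → (q1, 1, CZ)
  read 1, top C: go to q0, push C → (q0, ε, CZ)
All input consumed; M is in state q0.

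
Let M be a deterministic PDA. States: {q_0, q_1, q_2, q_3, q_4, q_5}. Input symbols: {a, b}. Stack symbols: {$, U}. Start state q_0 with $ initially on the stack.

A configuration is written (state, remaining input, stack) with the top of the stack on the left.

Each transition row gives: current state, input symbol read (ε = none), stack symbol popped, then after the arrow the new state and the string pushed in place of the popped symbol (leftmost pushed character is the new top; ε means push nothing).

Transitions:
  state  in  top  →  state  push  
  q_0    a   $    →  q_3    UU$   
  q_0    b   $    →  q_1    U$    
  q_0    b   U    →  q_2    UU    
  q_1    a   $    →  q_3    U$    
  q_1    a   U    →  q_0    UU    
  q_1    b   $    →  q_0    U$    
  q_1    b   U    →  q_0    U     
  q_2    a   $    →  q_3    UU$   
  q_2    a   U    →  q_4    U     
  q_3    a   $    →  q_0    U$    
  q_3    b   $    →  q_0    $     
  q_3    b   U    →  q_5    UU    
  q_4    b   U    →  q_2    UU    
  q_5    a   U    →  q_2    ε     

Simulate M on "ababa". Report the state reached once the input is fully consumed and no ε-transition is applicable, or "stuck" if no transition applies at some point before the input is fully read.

(q_0, ababa, $)
  read a, top $: go to q_3, push UU$ → (q_3, baba, UU$)
  read b, top U: go to q_5, push UU → (q_5, aba, UUU$)
  read a, top U: go to q_2, push ε → (q_2, ba, UU$)
No transition for (q_2, b, top U); M blocks with input ba remaining.

stuck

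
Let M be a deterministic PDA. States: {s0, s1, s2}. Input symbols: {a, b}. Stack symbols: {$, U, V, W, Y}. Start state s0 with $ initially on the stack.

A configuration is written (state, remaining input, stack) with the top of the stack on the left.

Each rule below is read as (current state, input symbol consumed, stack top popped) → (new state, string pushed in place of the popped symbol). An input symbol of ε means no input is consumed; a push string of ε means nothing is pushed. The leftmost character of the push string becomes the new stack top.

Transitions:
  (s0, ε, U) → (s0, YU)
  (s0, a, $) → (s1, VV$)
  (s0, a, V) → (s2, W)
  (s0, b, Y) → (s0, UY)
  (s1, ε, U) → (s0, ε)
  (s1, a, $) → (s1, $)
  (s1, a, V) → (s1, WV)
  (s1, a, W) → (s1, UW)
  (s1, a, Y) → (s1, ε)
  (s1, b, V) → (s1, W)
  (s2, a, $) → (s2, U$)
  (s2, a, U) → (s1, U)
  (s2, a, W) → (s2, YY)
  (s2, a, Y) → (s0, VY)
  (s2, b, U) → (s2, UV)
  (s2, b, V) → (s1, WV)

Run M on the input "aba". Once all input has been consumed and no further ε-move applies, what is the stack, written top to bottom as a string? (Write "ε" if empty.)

(s0, aba, $)
  read a, top $: go to s1, push VV$ → (s1, ba, VV$)
  read b, top V: go to s1, push W → (s1, a, WV$)
  read a, top W: go to s1, push UW → (s1, ε, UWV$)
  ε-move, top U: go to s0, push ε → (s0, ε, WV$)
All input consumed in state s0 with stack WV$.

WV$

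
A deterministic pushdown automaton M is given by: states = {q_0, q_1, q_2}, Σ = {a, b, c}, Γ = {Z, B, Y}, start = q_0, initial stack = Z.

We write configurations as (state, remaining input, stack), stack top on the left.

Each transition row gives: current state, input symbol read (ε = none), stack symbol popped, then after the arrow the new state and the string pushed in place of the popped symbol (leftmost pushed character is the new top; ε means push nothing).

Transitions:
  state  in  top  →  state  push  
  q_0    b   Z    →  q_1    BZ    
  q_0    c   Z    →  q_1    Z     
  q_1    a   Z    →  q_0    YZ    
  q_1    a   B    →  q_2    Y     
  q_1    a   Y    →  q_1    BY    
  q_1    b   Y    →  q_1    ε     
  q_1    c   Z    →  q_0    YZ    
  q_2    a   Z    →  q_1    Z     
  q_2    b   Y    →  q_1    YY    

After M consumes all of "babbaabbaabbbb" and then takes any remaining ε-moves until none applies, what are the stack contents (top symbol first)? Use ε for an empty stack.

(q_0, babbaabbaabbbb, Z) ⊢ (q_1, abbaabbaabbbb, BZ) ⊢ (q_2, bbaabbaabbbb, YZ) ⊢ (q_1, baabbaabbbb, YYZ) ⊢ (q_1, aabbaabbbb, YZ) ⊢ (q_1, abbaabbbb, BYZ) ⊢ (q_2, bbaabbbb, YYZ) ⊢ (q_1, baabbbb, YYYZ) ⊢ (q_1, aabbbb, YYZ) ⊢ (q_1, abbbb, BYYZ) ⊢ (q_2, bbbb, YYYZ) ⊢ (q_1, bbb, YYYYZ) ⊢ (q_1, bb, YYYZ) ⊢ (q_1, b, YYZ) ⊢ (q_1, ε, YZ)
All input consumed in state q_1 with stack YZ.

YZ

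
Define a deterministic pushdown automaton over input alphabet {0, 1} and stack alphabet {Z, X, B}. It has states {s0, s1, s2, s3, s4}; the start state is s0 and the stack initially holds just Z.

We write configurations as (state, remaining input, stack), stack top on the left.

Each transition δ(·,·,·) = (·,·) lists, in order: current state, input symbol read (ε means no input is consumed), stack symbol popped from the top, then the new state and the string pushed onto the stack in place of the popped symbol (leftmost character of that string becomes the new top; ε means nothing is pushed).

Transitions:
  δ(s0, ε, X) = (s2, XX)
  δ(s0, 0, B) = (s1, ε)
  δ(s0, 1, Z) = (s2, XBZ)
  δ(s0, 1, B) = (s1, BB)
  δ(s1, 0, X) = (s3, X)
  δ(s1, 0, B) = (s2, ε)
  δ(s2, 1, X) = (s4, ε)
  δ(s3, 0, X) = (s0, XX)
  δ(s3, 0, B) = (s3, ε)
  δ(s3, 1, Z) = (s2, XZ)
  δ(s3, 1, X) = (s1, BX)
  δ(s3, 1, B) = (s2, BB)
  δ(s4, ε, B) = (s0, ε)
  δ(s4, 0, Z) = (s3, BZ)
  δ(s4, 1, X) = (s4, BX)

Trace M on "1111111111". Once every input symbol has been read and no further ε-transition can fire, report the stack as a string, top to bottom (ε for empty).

(s0, 1111111111, Z)
  read 1, top Z: go to s2, push XBZ → (s2, 111111111, XBZ)
  read 1, top X: go to s4, push ε → (s4, 11111111, BZ)
  ε-move, top B: go to s0, push ε → (s0, 11111111, Z)
  read 1, top Z: go to s2, push XBZ → (s2, 1111111, XBZ)
  read 1, top X: go to s4, push ε → (s4, 111111, BZ)
  ε-move, top B: go to s0, push ε → (s0, 111111, Z)
  read 1, top Z: go to s2, push XBZ → (s2, 11111, XBZ)
  read 1, top X: go to s4, push ε → (s4, 1111, BZ)
  ε-move, top B: go to s0, push ε → (s0, 1111, Z)
  read 1, top Z: go to s2, push XBZ → (s2, 111, XBZ)
  read 1, top X: go to s4, push ε → (s4, 11, BZ)
  ε-move, top B: go to s0, push ε → (s0, 11, Z)
  read 1, top Z: go to s2, push XBZ → (s2, 1, XBZ)
  read 1, top X: go to s4, push ε → (s4, ε, BZ)
  ε-move, top B: go to s0, push ε → (s0, ε, Z)
All input consumed in state s0 with stack Z.

Z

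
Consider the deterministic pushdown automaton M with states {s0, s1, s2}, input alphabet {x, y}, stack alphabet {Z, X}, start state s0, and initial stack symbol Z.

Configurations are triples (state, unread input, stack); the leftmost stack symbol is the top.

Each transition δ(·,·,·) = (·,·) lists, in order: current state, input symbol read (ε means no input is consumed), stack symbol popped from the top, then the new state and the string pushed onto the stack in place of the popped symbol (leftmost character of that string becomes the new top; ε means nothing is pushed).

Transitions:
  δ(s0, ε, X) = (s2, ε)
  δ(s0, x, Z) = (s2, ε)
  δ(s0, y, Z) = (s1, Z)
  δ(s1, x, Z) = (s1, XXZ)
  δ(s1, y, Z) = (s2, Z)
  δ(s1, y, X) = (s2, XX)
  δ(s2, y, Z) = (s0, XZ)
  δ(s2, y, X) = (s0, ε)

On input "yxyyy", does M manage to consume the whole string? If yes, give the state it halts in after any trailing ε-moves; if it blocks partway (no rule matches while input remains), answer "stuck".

s0

(s0, yxyyy, Z)
  read y, top Z: go to s1, push Z → (s1, xyyy, Z)
  read x, top Z: go to s1, push XXZ → (s1, yyy, XXZ)
  read y, top X: go to s2, push XX → (s2, yy, XXXZ)
  read y, top X: go to s0, push ε → (s0, y, XXZ)
  ε-move, top X: go to s2, push ε → (s2, y, XZ)
  read y, top X: go to s0, push ε → (s0, ε, Z)
All input consumed; M is in state s0.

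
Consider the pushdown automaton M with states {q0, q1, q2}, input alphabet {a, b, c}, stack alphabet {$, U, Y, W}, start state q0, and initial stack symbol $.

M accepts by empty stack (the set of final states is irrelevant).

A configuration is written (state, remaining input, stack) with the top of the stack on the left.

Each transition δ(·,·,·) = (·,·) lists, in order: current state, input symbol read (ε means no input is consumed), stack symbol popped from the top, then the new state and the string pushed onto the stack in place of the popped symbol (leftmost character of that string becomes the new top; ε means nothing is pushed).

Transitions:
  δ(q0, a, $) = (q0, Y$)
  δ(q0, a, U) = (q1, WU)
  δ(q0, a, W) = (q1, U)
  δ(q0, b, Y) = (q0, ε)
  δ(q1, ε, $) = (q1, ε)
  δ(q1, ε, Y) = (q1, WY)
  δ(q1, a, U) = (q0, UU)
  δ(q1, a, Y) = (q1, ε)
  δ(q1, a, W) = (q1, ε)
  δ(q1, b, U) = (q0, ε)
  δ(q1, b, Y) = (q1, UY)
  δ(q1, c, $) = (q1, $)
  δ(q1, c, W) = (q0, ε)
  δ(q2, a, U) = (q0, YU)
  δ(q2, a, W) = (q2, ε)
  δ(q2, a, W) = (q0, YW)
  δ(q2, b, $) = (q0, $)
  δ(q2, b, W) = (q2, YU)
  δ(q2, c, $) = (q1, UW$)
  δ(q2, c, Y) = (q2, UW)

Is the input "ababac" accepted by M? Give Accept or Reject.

No computation consumes all input and empties the stack.

Reject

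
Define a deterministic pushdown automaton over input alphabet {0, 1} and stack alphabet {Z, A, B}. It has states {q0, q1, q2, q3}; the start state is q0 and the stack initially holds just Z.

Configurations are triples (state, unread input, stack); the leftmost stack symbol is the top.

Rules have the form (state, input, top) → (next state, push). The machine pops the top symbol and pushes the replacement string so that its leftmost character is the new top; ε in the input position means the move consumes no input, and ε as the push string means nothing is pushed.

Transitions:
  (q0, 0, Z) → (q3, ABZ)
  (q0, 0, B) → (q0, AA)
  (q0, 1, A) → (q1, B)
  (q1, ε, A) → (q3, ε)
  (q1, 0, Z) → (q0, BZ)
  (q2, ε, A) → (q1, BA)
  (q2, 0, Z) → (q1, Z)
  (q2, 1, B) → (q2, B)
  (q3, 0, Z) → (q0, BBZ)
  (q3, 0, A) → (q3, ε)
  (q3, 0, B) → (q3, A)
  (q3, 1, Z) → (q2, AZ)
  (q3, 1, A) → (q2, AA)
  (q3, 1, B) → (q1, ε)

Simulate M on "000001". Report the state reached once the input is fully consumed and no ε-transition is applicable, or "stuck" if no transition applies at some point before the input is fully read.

(q0, 000001, Z) ⊢ (q3, 00001, ABZ) ⊢ (q3, 0001, BZ) ⊢ (q3, 001, AZ) ⊢ (q3, 01, Z) ⊢ (q0, 1, BBZ)
No transition for (q0, 1, top B); M blocks with input 1 remaining.

stuck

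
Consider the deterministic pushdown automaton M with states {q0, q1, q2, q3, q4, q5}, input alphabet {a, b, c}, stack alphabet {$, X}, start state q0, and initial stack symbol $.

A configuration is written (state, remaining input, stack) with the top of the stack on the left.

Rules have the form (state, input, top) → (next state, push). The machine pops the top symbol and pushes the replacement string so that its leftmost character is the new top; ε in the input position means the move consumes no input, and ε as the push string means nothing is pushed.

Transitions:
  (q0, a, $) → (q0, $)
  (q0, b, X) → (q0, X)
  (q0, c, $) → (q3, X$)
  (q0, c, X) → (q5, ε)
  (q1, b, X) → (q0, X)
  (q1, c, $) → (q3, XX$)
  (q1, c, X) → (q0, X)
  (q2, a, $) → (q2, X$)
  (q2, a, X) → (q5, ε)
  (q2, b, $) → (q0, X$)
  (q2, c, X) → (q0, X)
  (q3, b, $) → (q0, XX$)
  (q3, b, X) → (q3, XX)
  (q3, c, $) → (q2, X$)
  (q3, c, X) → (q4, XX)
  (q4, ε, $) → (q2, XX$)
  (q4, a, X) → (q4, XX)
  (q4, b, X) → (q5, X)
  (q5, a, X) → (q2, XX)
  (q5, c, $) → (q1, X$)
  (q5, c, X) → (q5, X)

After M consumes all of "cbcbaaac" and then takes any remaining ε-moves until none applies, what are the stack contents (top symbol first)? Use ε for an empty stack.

(q0, cbcbaaac, $)
  read c, top $: go to q3, push X$ → (q3, bcbaaac, X$)
  read b, top X: go to q3, push XX → (q3, cbaaac, XX$)
  read c, top X: go to q4, push XX → (q4, baaac, XXX$)
  read b, top X: go to q5, push X → (q5, aaac, XXX$)
  read a, top X: go to q2, push XX → (q2, aac, XXXX$)
  read a, top X: go to q5, push ε → (q5, ac, XXX$)
  read a, top X: go to q2, push XX → (q2, c, XXXX$)
  read c, top X: go to q0, push X → (q0, ε, XXXX$)
All input consumed in state q0 with stack XXXX$.

XXXX$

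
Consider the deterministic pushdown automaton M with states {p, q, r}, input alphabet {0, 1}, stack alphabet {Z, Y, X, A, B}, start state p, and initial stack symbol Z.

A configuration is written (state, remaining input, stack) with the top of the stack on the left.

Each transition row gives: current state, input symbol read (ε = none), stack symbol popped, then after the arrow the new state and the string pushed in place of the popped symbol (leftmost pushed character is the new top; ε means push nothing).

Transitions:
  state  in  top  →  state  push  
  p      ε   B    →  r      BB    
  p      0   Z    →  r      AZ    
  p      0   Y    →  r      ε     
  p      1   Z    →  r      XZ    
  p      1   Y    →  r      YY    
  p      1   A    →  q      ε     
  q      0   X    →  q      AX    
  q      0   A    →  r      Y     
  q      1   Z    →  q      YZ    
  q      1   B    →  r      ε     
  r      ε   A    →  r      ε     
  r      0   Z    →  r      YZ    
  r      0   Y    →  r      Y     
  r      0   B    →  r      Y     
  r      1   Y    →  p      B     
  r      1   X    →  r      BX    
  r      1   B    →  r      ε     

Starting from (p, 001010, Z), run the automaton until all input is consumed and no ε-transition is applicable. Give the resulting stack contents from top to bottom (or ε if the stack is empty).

(p, 001010, Z)
  read 0, top Z: go to r, push AZ → (r, 01010, AZ)
  ε-move, top A: go to r, push ε → (r, 01010, Z)
  read 0, top Z: go to r, push YZ → (r, 1010, YZ)
  read 1, top Y: go to p, push B → (p, 010, BZ)
  ε-move, top B: go to r, push BB → (r, 010, BBZ)
  read 0, top B: go to r, push Y → (r, 10, YBZ)
  read 1, top Y: go to p, push B → (p, 0, BBZ)
  ε-move, top B: go to r, push BB → (r, 0, BBBZ)
  read 0, top B: go to r, push Y → (r, ε, YBBZ)
All input consumed in state r with stack YBBZ.

YBBZ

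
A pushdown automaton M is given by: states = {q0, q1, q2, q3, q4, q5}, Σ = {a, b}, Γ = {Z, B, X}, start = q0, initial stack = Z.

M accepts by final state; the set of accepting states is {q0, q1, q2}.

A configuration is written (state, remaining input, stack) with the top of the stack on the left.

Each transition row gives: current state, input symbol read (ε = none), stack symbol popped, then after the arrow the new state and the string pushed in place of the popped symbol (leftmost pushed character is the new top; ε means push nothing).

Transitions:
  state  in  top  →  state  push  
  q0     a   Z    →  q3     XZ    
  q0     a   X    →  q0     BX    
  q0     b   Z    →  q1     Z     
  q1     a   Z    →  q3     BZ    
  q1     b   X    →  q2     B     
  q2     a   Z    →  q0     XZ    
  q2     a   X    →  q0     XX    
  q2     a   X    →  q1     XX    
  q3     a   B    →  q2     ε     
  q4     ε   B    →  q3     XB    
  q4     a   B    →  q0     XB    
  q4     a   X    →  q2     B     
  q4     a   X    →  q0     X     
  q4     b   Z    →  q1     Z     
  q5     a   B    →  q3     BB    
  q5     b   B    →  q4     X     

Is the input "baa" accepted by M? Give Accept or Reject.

Accept

One accepting computation: (q0, baa, Z) ⊢ (q1, aa, Z) ⊢ (q3, a, BZ) ⊢ (q2, ε, Z)
All input consumed and state q2 ∈ F.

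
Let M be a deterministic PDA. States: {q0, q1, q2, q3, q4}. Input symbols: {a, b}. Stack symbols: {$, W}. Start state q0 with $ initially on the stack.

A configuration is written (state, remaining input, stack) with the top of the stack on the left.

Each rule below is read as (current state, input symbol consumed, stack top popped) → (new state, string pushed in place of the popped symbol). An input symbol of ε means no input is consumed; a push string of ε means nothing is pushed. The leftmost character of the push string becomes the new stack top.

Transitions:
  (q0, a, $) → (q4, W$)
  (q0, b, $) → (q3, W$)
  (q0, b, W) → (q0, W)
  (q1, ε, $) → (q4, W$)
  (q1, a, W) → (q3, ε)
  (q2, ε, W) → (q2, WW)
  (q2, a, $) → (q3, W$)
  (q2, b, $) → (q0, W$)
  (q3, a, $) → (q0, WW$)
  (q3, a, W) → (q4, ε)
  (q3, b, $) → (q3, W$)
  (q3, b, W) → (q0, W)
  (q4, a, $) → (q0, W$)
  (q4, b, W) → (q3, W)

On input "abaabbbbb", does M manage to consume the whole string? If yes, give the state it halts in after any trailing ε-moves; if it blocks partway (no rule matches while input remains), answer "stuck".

q0

(q0, abaabbbbb, $)
  read a, top $: go to q4, push W$ → (q4, baabbbbb, W$)
  read b, top W: go to q3, push W → (q3, aabbbbb, W$)
  read a, top W: go to q4, push ε → (q4, abbbbb, $)
  read a, top $: go to q0, push W$ → (q0, bbbbb, W$)
  read b, top W: go to q0, push W → (q0, bbbb, W$)
  read b, top W: go to q0, push W → (q0, bbb, W$)
  read b, top W: go to q0, push W → (q0, bb, W$)
  read b, top W: go to q0, push W → (q0, b, W$)
  read b, top W: go to q0, push W → (q0, ε, W$)
All input consumed; M is in state q0.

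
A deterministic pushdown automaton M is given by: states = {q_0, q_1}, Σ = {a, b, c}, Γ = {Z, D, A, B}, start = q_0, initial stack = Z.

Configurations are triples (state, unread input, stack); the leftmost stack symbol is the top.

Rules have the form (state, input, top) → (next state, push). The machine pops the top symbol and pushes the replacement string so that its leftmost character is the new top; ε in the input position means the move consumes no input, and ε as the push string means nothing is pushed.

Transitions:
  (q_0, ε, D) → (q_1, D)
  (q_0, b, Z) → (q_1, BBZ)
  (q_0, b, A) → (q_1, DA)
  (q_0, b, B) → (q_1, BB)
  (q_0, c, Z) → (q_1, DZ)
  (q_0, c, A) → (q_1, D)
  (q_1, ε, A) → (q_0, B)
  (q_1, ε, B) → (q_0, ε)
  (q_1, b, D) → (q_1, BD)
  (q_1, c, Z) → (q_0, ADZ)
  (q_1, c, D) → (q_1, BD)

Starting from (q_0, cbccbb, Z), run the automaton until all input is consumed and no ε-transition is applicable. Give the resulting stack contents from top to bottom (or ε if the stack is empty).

DZ

(q_0, cbccbb, Z)
  read c, top Z: go to q_1, push DZ → (q_1, bccbb, DZ)
  read b, top D: go to q_1, push BD → (q_1, ccbb, BDZ)
  ε-move, top B: go to q_0, push ε → (q_0, ccbb, DZ)
  ε-move, top D: go to q_1, push D → (q_1, ccbb, DZ)
  read c, top D: go to q_1, push BD → (q_1, cbb, BDZ)
  ε-move, top B: go to q_0, push ε → (q_0, cbb, DZ)
  ε-move, top D: go to q_1, push D → (q_1, cbb, DZ)
  read c, top D: go to q_1, push BD → (q_1, bb, BDZ)
  ε-move, top B: go to q_0, push ε → (q_0, bb, DZ)
  ε-move, top D: go to q_1, push D → (q_1, bb, DZ)
  read b, top D: go to q_1, push BD → (q_1, b, BDZ)
  ε-move, top B: go to q_0, push ε → (q_0, b, DZ)
  ε-move, top D: go to q_1, push D → (q_1, b, DZ)
  read b, top D: go to q_1, push BD → (q_1, ε, BDZ)
  ε-move, top B: go to q_0, push ε → (q_0, ε, DZ)
  ε-move, top D: go to q_1, push D → (q_1, ε, DZ)
All input consumed in state q_1 with stack DZ.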